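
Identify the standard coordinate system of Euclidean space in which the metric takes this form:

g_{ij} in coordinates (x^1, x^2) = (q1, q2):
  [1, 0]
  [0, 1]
All components are constant and the metric is the identity, i.e. orthonormal rectilinear coordinates.
Cartesian (2D) coordinates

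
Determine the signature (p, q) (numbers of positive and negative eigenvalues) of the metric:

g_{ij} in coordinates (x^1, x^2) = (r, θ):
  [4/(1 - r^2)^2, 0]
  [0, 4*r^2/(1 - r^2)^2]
The metric is diagonal, so its eigenvalues are the diagonal entries: 4/(1 - r^2)^2, 4*r^2/(1 - r^2)^2 (at a generic point, where coordinate-dependent entries are positive).
2 positive, 0 negative.
(2, 0) - Riemannian (positive definite)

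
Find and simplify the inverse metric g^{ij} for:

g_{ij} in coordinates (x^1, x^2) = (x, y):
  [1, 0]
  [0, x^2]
The metric is diagonal, so g^{ij} is diagonal with entries 1/g_{ii}: diag(1, 1/(x^2)).
g^{ij}:
  [1, 0]
  [0, 1/x^2]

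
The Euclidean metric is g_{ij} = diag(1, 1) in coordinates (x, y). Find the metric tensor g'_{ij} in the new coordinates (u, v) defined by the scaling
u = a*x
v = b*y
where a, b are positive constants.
Invert the transformation: x = u/a, y = v/b
g'_{ij} = (∂x^k/∂x'^i)(∂x^l/∂x'^j) g_{kl}; with g_{kl} = δ_{kl} this is Σ_k (∂x^k/∂x'^i)(∂x^k/∂x'^j).
Jacobian: ∂x/∂u = 1/a, ∂x/∂v = 0, ∂y/∂u = 0, ∂y/∂v = 1/b
g'_{uu} = (1/a)(1/a) + (0)(0) = 1/a^2
g'_{uv} = (1/a)(0) + (0)(1/b) = 0
g'_{vv} = (0)(0) + (1/b)(1/b) = 1/b^2
g'_{ij} = diag(1/a^2, 1/b^2)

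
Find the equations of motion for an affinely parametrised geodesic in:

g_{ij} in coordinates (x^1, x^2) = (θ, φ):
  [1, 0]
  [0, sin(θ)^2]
Geodesic equation: d^2x^k/dλ^2 + Γ^k_{ij} (dx^i/dλ)(dx^j/dλ) = 0.
Non-zero Christoffel symbols:
Γ^θ_{φ φ} = -sin(2*θ)/2
Γ^φ_{θ φ} = 1/tan(θ)
Substituting (the symmetric pair Γ^k_{ij}, Γ^k_{ji} combines into a factor 2):
d^2θ/dλ^2 - (sin(2*θ)/2) (dφ/dλ)^2 = 0
d^2φ/dλ^2 + (2/tan(θ)) (dθ/dλ)(dφ/dλ) = 0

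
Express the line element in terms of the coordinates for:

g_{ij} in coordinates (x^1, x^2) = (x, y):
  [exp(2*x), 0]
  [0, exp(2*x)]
ds^2 = g_{ij} dx^i dx^j; only the non-zero components contribute.
ds^2 = exp(2*x) dx^2 + exp(2*x) dy^2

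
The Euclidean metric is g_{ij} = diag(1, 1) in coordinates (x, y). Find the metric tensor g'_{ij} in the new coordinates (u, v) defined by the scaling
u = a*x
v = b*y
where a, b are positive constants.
Invert the transformation: x = u/a, y = v/b
g'_{ij} = (∂x^k/∂x'^i)(∂x^l/∂x'^j) g_{kl}; with g_{kl} = δ_{kl} this is Σ_k (∂x^k/∂x'^i)(∂x^k/∂x'^j).
Jacobian: ∂x/∂u = 1/a, ∂x/∂v = 0, ∂y/∂u = 0, ∂y/∂v = 1/b
g'_{uu} = (1/a)(1/a) + (0)(0) = 1/a^2
g'_{uv} = (1/a)(0) + (0)(1/b) = 0
g'_{vv} = (0)(0) + (1/b)(1/b) = 1/b^2
g'_{ij} = diag(1/a^2, 1/b^2)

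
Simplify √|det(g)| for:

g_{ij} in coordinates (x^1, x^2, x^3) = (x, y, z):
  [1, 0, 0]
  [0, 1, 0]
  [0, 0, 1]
det(g) = 1
√|det(g)| = 1
Volume element: dV = 1 dx dy dz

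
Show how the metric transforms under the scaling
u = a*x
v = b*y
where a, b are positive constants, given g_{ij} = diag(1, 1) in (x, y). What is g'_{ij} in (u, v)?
Invert the transformation: x = u/a, y = v/b
g'_{ij} = (∂x^k/∂x'^i)(∂x^l/∂x'^j) g_{kl}; with g_{kl} = δ_{kl} this is Σ_k (∂x^k/∂x'^i)(∂x^k/∂x'^j).
Jacobian: ∂x/∂u = 1/a, ∂x/∂v = 0, ∂y/∂u = 0, ∂y/∂v = 1/b
g'_{uu} = (1/a)(1/a) + (0)(0) = 1/a^2
g'_{uv} = (1/a)(0) + (0)(1/b) = 0
g'_{vv} = (0)(0) + (1/b)(1/b) = 1/b^2
g'_{ij} = diag(1/a^2, 1/b^2)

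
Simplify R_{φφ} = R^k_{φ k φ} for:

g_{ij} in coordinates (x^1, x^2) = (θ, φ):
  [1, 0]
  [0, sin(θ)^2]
Non-zero Christoffel symbols (Γ^k_{ij} = Γ^k_{ji}):
Γ^θ_{φ φ} = -sin(2*θ)/2
Γ^φ_{θ φ} = 1/tan(θ)
R^θ_{φ θ φ} = ∂_θ Γ^θ_{φ φ} - ∂_φ Γ^θ_{φ θ} + Γ^θ_{θ m} Γ^m_{φ φ} - Γ^θ_{φ m} Γ^m_{φ θ}
  = (-cos(2*θ)) - (0) + (0) - (-cos(θ)^2) = sin(θ)^2
R^φ_{φ φ φ} = 0 (a repeated index in an antisymmetric pair)
R_{φφ} = R^θ_{φ θ φ} + R^φ_{φ φ φ} = (sin(θ)^2) + (0) = sin(θ)^2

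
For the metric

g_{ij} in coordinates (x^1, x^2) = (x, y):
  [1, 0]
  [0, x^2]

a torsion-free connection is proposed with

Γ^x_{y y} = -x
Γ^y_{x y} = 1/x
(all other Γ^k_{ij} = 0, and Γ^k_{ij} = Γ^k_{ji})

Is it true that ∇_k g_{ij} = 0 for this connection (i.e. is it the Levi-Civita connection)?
Using ∇_k g_{ij} = ∂_k g_{ij} - Γ^m_{ki} g_{mj} - Γ^m_{kj} g_{im}:
e.g. ∇_x g_{yy} = (2*x) - (x) - (x) = 0
Every component ∇_k g_{ij} vanishes: the connection is metric compatible.
Yes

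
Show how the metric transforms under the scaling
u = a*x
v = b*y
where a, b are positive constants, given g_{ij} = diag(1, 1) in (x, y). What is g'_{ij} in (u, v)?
Invert the transformation: x = u/a, y = v/b
g'_{ij} = (∂x^k/∂x'^i)(∂x^l/∂x'^j) g_{kl}; with g_{kl} = δ_{kl} this is Σ_k (∂x^k/∂x'^i)(∂x^k/∂x'^j).
Jacobian: ∂x/∂u = 1/a, ∂x/∂v = 0, ∂y/∂u = 0, ∂y/∂v = 1/b
g'_{uu} = (1/a)(1/a) + (0)(0) = 1/a^2
g'_{uv} = (1/a)(0) + (0)(1/b) = 0
g'_{vv} = (0)(0) + (1/b)(1/b) = 1/b^2
g'_{ij} = diag(1/a^2, 1/b^2)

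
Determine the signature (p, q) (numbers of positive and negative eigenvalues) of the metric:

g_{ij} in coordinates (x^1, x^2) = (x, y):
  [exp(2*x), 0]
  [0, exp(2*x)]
The metric is diagonal, so its eigenvalues are the diagonal entries: exp(2*x), exp(2*x) (at a generic point, where coordinate-dependent entries are positive).
2 positive, 0 negative.
(2, 0) - Riemannian (positive definite)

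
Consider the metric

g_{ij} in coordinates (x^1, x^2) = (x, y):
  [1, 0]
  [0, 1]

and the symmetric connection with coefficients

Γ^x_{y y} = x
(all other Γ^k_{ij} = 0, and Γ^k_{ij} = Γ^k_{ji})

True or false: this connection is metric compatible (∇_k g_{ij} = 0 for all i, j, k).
Using ∇_k g_{ij} = ∂_k g_{ij} - Γ^m_{ki} g_{mj} - Γ^m_{kj} g_{im}:
∇_y g_{xy} = (0) - (0) - (x) = -x ≠ 0
So the connection is not metric compatible (it is not the Levi-Civita connection).
False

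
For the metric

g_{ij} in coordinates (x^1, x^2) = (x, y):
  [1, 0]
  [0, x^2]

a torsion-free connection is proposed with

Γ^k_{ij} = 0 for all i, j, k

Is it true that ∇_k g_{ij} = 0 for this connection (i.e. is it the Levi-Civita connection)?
Using ∇_k g_{ij} = ∂_k g_{ij} - Γ^m_{ki} g_{mj} - Γ^m_{kj} g_{im}:
∇_x g_{yy} = (2*x) - (0) - (0) = 2*x ≠ 0
So the connection is not metric compatible (it is not the Levi-Civita connection).
No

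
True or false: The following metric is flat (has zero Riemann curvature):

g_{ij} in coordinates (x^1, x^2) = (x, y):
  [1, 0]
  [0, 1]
All metric components are constant, so every Christoffel symbol vanishes and R^i_{jkl} = 0.
True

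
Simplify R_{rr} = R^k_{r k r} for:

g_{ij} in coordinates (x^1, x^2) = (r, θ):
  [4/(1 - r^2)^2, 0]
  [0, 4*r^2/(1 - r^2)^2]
Non-zero Christoffel symbols (Γ^k_{ij} = Γ^k_{ji}):
Γ^r_{r r} = 2*r/(1 - r^2)
Γ^r_{θ θ} = (r^3 + r)/(r^2 - 1)
Γ^θ_{r θ} = (-r^2 - 1)/(r^3 - r)
R^r_{r r r} = 0 (a repeated index in an antisymmetric pair)
R^θ_{r θ r} = ∂_θ Γ^θ_{r r} - ∂_r Γ^θ_{r θ} + Γ^θ_{θ m} Γ^m_{r r} - Γ^θ_{r m} Γ^m_{r θ}
  = (0) - ((r^4 + 4*r^2 - 1)/(r^3 - r)^2) + (2*(r^2 + 1)/(r^2 - 1)^2) - ((r^2 + 1)^2/(r^3 - r)^2) = -4/(r^2 - 1)^2
R_{rr} = R^r_{r r r} + R^θ_{r θ r} = (0) + (-4/(r^2 - 1)^2) = -4/(r^2 - 1)^2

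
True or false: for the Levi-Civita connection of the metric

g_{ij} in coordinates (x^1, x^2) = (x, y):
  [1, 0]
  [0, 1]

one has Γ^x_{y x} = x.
Γ^x_{y x} = (1/2) g^{xx} (∂_y g_{xx} + ∂_x g_{xy} - ∂_x g_{yx}) = (1/2)(1)((0) + (0) - (0)) = 0
This differs from the proposed value x.
False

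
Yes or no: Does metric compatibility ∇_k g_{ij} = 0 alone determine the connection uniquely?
One also needs vanishing torsion; metric compatibility plus torsion-freeness singles out the Levi-Civita connection.
No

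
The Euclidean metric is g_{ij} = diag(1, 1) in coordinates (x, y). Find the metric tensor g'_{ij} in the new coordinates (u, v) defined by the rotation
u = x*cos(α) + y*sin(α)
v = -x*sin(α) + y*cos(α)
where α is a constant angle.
Invert the transformation: x = u*cos(α) - v*sin(α), y = u*sin(α) + v*cos(α)
g'_{ij} = (∂x^k/∂x'^i)(∂x^l/∂x'^j) g_{kl}; with g_{kl} = δ_{kl} this is Σ_k (∂x^k/∂x'^i)(∂x^k/∂x'^j).
Jacobian: ∂x/∂u = cos(α), ∂x/∂v = -sin(α), ∂y/∂u = sin(α), ∂y/∂v = cos(α)
g'_{uu} = (cos(α))(cos(α)) + (sin(α))(sin(α)) = 1
g'_{uv} = (cos(α))(-sin(α)) + (sin(α))(cos(α)) = 0
g'_{vv} = (-sin(α))(-sin(α)) + (cos(α))(cos(α)) = 1
g'_{ij} = diag(1, 1)
The Euclidean metric is invariant under rotations.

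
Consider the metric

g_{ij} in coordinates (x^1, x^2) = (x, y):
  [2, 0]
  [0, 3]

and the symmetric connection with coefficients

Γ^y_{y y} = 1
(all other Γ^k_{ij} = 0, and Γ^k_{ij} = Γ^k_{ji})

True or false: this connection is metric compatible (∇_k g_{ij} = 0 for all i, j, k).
Using ∇_k g_{ij} = ∂_k g_{ij} - Γ^m_{ki} g_{mj} - Γ^m_{kj} g_{im}:
∇_y g_{yy} = (0) - (3) - (3) = -6 ≠ 0
So the connection is not metric compatible (it is not the Levi-Civita connection).
False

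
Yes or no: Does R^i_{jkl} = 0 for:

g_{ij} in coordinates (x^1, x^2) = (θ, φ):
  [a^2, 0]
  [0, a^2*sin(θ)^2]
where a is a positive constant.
Non-zero Christoffel symbols:
Γ^θ_{φ φ} = -sin(2*θ)/2
Γ^φ_{θ φ} = 1/tan(θ)
Ricci tensor: R_{θθ} = 1, R_{θφ} = 0, R_{φφ} = sin(θ)^2
The Ricci tensor is non-zero, so the Riemann tensor is non-zero: not flat.
No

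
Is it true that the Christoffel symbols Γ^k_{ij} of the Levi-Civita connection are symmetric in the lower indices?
The Levi-Civita connection is torsion-free, which is exactly Γ^k_{ij} = Γ^k_{ji}.
Yes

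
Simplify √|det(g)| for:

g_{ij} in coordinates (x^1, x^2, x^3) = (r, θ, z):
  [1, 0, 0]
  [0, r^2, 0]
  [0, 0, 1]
det(g) = r^2
√|det(g)| = r
Volume element: dV = r dr dθ dz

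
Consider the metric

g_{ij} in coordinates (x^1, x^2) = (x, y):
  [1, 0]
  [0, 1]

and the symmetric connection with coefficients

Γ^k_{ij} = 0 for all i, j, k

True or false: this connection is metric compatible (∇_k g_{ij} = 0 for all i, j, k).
Using ∇_k g_{ij} = ∂_k g_{ij} - Γ^m_{ki} g_{mj} - Γ^m_{kj} g_{im}:
e.g. ∇_x g_{yy} = (0) - (0) - (0) = 0
Every component ∇_k g_{ij} vanishes: the connection is metric compatible.
True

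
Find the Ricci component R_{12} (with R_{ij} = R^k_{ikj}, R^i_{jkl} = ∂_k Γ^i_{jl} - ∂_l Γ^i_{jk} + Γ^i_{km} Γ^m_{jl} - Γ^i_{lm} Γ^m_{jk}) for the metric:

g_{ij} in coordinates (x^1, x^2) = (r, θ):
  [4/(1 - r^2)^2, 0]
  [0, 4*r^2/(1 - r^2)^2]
Non-zero Christoffel symbols (Γ^k_{ij} = Γ^k_{ji}):
Γ^r_{r r} = 2*r/(1 - r^2)
Γ^r_{θ θ} = (r^3 + r)/(r^2 - 1)
Γ^θ_{r θ} = (-r^2 - 1)/(r^3 - r)
R^r_{r r θ} = 0 (a repeated index in an antisymmetric pair)
R^θ_{r θ θ} = 0 (a repeated index in an antisymmetric pair)
R_{rθ} = R^r_{r r θ} + R^θ_{r θ θ} = (0) + (0) = 0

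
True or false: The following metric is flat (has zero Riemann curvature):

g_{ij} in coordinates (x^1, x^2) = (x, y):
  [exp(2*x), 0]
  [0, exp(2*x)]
Non-zero Christoffel symbols:
Γ^x_{x x} = 1
Γ^x_{y y} = -1
Γ^y_{x y} = 1
Ricci tensor: R_{xx} = 0, R_{xy} = 0, R_{yy} = 0
All R_{ij} vanish; in 2 dimensions the Riemann tensor is fully determined by the Ricci tensor, so R^i_{jkl} = 0: the metric is flat (curvilinear coordinates on flat space).
True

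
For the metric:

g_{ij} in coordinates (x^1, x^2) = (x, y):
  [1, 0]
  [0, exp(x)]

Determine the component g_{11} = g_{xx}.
With x^1 = x, x^2 = y, g_{11} = g_{xx} is the row-1, column-1 entry of the matrix.
g_{11} = 1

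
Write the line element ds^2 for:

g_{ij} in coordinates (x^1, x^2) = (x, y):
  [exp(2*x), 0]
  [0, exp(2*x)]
ds^2 = g_{ij} dx^i dx^j; only the non-zero components contribute.
ds^2 = exp(2*x) dx^2 + exp(2*x) dy^2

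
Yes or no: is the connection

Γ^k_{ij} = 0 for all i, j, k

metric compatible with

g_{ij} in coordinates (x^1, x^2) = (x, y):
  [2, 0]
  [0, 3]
Using ∇_k g_{ij} = ∂_k g_{ij} - Γ^m_{ki} g_{mj} - Γ^m_{kj} g_{im}:
e.g. ∇_y g_{yy} = (0) - (0) - (0) = 0
Every component ∇_k g_{ij} vanishes: the connection is metric compatible.
Yes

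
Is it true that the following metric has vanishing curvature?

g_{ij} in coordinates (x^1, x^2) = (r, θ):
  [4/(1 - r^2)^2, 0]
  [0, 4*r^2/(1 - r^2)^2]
Non-zero Christoffel symbols:
Γ^r_{r r} = 2*r/(1 - r^2)
Γ^r_{θ θ} = (r^3 + r)/(r^2 - 1)
Γ^θ_{r θ} = (-r^2 - 1)/(r^3 - r)
Ricci tensor: R_{rr} = -4/(r^2 - 1)^2, R_{rθ} = 0, R_{θθ} = -4*r^2/(r^2 - 1)^2
The Ricci tensor is non-zero, so the Riemann tensor is non-zero: not flat.
No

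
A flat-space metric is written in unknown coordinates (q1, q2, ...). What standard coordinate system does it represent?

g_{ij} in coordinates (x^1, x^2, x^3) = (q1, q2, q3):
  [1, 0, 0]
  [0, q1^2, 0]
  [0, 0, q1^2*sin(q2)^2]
The line element ds^2 = dq1^2 + q1^2 dq2^2 + q1^2 sin(q2)^2 dq3^2 is dr^2 + r^2 dθ^2 + r^2 sin(θ)^2 dφ^2 with q1 = r, q2 = θ, q3 = φ.
spherical coordinates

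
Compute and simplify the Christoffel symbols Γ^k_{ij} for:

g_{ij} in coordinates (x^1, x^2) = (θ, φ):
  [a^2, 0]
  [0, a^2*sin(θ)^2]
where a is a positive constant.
Using Γ^k_{ij} = (1/2) g^{km} (∂_i g_{mj} + ∂_j g_{mi} - ∂_m g_{ij}); the metric is diagonal, so only the m = k term contributes.
Non-zero symbols (using the symmetry Γ^k_{ij} = Γ^k_{ji}):
Γ^θ_{φ φ} = (1/2) g^{θθ} (∂_φ g_{θφ} + ∂_φ g_{θφ} - ∂_θ g_{φφ}) = (1/2)(1/a^2)((0) + (0) - (a^2*sin(2*θ))) = -sin(2*θ)/2
Γ^φ_{θ φ} = (1/2) g^{φφ} (∂_θ g_{φφ} + ∂_φ g_{φθ} - ∂_φ g_{θφ}) = (1/2)(1/(a^2*sin(θ)^2))((a^2*sin(2*θ)) + (0) - (0)) = 1/tan(θ)
All other Christoffel symbols are zero.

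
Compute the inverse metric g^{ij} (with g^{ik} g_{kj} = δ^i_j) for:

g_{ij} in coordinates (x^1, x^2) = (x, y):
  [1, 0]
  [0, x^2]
The metric is diagonal, so g^{ij} is diagonal with entries 1/g_{ii}: diag(1, 1/(x^2)).
g^{ij}:
  [1, 0]
  [0, 1/x^2]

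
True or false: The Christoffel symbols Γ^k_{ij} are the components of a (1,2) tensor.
Under a change of coordinates Γ picks up an inhomogeneous term ∂²x/∂x'∂x'; e.g. Γ = 0 in Cartesian coordinates but Γ^r_{θθ} = -r in polar coordinates on the same flat plane.
False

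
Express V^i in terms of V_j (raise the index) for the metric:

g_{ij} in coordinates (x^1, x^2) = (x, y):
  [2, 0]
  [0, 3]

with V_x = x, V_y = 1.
Inverse metric (diagonal): g^{xx} = 1/2, g^{yy} = 1/3
V^i = g^{ij} V_j:
V^x = (1/2)(x) + (0)(1) = x/2
V^y = (0)(x) + (1/3)(1) = 1/3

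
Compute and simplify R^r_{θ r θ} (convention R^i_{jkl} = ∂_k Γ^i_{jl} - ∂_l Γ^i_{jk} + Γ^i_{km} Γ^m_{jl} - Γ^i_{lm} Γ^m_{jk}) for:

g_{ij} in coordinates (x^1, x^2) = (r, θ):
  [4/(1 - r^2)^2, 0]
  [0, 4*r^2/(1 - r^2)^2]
Non-zero Christoffel symbols (Γ^k_{ij} = Γ^k_{ji}):
Γ^r_{r r} = 2*r/(1 - r^2)
Γ^r_{θ θ} = (r^3 + r)/(r^2 - 1)
Γ^θ_{r θ} = (-r^2 - 1)/(r^3 - r)
R^r_{θ r θ} = ∂_r Γ^r_{θ θ} - ∂_θ Γ^r_{θ r} + Γ^r_{r m} Γ^m_{θ θ} - Γ^r_{θ m} Γ^m_{θ r}
  = ((r^4 - 4*r^2 - 1)/(r^2 - 1)^2) - (0) + (-2*r^2*(r^2 + 1)/(r^2 - 1)^2) - (-(r^2 + 1)^2/(r^2 - 1)^2) = -4*r^2/(r^2 - 1)^2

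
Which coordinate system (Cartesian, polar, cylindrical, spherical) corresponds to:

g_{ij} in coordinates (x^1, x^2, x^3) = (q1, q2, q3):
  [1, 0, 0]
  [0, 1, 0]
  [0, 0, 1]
All components are constant and the metric is the identity, i.e. orthonormal rectilinear coordinates.
Cartesian (3D) coordinates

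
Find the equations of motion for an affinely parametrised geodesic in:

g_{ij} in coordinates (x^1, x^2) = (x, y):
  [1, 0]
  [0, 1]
Geodesic equation: d^2x^k/dλ^2 + Γ^k_{ij} (dx^i/dλ)(dx^j/dλ) = 0.
All Christoffel symbols vanish, so the geodesics are straight lines:
d^2x/dλ^2 = 0
d^2y/dλ^2 = 0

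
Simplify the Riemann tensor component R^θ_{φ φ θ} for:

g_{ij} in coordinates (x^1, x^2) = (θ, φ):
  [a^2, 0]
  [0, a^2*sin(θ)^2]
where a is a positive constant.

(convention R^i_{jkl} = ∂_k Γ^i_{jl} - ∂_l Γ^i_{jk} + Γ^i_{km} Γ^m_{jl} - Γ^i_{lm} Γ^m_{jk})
Non-zero Christoffel symbols (Γ^k_{ij} = Γ^k_{ji}):
Γ^θ_{φ φ} = -sin(2*θ)/2
Γ^φ_{θ φ} = 1/tan(θ)
R^θ_{φ φ θ} = ∂_φ Γ^θ_{φ θ} - ∂_θ Γ^θ_{φ φ} + Γ^θ_{φ m} Γ^m_{φ θ} - Γ^θ_{θ m} Γ^m_{φ φ}
  = (0) - (-cos(2*θ)) + (-cos(θ)^2) - (0) = -sin(θ)^2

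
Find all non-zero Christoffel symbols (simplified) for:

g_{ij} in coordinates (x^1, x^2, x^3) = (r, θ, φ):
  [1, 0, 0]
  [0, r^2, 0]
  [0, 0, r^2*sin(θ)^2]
Using Γ^k_{ij} = (1/2) g^{km} (∂_i g_{mj} + ∂_j g_{mi} - ∂_m g_{ij}); the metric is diagonal, so only the m = k term contributes.
Non-zero symbols (using the symmetry Γ^k_{ij} = Γ^k_{ji}):
Γ^r_{θ θ} = (1/2) g^{rr} (∂_θ g_{rθ} + ∂_θ g_{rθ} - ∂_r g_{θθ}) = (1/2)(1)((0) + (0) - (2*r)) = -r
Γ^r_{φ φ} = (1/2) g^{rr} (∂_φ g_{rφ} + ∂_φ g_{rφ} - ∂_r g_{φφ}) = (1/2)(1)((0) + (0) - (2*r*sin(θ)^2)) = -r*sin(θ)^2
Γ^θ_{r θ} = (1/2) g^{θθ} (∂_r g_{θθ} + ∂_θ g_{θr} - ∂_θ g_{rθ}) = (1/2)(1/r^2)((2*r) + (0) - (0)) = 1/r
Γ^θ_{φ φ} = (1/2) g^{θθ} (∂_φ g_{θφ} + ∂_φ g_{θφ} - ∂_θ g_{φφ}) = (1/2)(1/r^2)((0) + (0) - (r^2*sin(2*θ))) = -sin(2*θ)/2
Γ^φ_{r φ} = (1/2) g^{φφ} (∂_r g_{φφ} + ∂_φ g_{φr} - ∂_φ g_{rφ}) = (1/2)(1/(r^2*sin(θ)^2))((2*r*sin(θ)^2) + (0) - (0)) = 1/r
Γ^φ_{θ φ} = (1/2) g^{φφ} (∂_θ g_{φφ} + ∂_φ g_{φθ} - ∂_φ g_{θφ}) = (1/2)(1/(r^2*sin(θ)^2))((r^2*sin(2*θ)) + (0) - (0)) = 1/tan(θ)
All other Christoffel symbols are zero.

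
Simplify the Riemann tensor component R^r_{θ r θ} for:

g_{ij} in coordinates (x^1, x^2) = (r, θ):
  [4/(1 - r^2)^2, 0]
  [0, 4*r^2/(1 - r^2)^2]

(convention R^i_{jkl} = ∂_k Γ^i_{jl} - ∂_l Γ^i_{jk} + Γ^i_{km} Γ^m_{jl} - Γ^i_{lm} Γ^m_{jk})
Non-zero Christoffel symbols (Γ^k_{ij} = Γ^k_{ji}):
Γ^r_{r r} = 2*r/(1 - r^2)
Γ^r_{θ θ} = (r^3 + r)/(r^2 - 1)
Γ^θ_{r θ} = (-r^2 - 1)/(r^3 - r)
R^r_{θ r θ} = ∂_r Γ^r_{θ θ} - ∂_θ Γ^r_{θ r} + Γ^r_{r m} Γ^m_{θ θ} - Γ^r_{θ m} Γ^m_{θ r}
  = ((r^4 - 4*r^2 - 1)/(r^2 - 1)^2) - (0) + (-2*r^2*(r^2 + 1)/(r^2 - 1)^2) - (-(r^2 + 1)^2/(r^2 - 1)^2) = -4*r^2/(r^2 - 1)^2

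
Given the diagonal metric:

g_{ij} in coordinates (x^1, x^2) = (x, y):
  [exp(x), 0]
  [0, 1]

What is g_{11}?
With x^1 = x, x^2 = y, g_{11} = g_{xx} is the row-1, column-1 entry of the matrix.
g_{11} = exp(x)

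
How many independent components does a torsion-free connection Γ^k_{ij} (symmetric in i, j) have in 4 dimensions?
Γ^k_{ij} has n choices for the upper index and n(n+1)/2 independent symmetric lower index pairs.
Total = 4 × 4×5/2 = 4 × 10 = 40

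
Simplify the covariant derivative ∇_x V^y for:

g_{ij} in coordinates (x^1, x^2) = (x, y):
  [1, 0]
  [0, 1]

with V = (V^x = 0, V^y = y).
All Christoffel symbols are zero.
∇_x V^y = ∂_x V^y + Γ^y_{x j} V^j
  = (0) + (0)(0) + (0)(y)
  = 0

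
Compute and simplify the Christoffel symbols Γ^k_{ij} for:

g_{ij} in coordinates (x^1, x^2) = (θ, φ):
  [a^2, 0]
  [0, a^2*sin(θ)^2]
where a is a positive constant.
Using Γ^k_{ij} = (1/2) g^{km} (∂_i g_{mj} + ∂_j g_{mi} - ∂_m g_{ij}); the metric is diagonal, so only the m = k term contributes.
Non-zero symbols (using the symmetry Γ^k_{ij} = Γ^k_{ji}):
Γ^θ_{φ φ} = (1/2) g^{θθ} (∂_φ g_{θφ} + ∂_φ g_{θφ} - ∂_θ g_{φφ}) = (1/2)(1/a^2)((0) + (0) - (a^2*sin(2*θ))) = -sin(2*θ)/2
Γ^φ_{θ φ} = (1/2) g^{φφ} (∂_θ g_{φφ} + ∂_φ g_{φθ} - ∂_φ g_{θφ}) = (1/2)(1/(a^2*sin(θ)^2))((a^2*sin(2*θ)) + (0) - (0)) = 1/tan(θ)
All other Christoffel symbols are zero.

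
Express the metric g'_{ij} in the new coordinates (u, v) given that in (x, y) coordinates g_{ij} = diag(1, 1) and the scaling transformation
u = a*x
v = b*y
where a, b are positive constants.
Invert the transformation: x = u/a, y = v/b
g'_{ij} = (∂x^k/∂x'^i)(∂x^l/∂x'^j) g_{kl}; with g_{kl} = δ_{kl} this is Σ_k (∂x^k/∂x'^i)(∂x^k/∂x'^j).
Jacobian: ∂x/∂u = 1/a, ∂x/∂v = 0, ∂y/∂u = 0, ∂y/∂v = 1/b
g'_{uu} = (1/a)(1/a) + (0)(0) = 1/a^2
g'_{uv} = (1/a)(0) + (0)(1/b) = 0
g'_{vv} = (0)(0) + (1/b)(1/b) = 1/b^2
g'_{ij} = diag(1/a^2, 1/b^2)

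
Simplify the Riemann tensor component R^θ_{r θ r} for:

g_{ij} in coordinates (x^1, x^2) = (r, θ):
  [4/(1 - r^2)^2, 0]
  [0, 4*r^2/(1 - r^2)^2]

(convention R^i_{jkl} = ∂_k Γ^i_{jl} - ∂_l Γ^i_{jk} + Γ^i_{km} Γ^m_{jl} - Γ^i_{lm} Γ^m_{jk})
Non-zero Christoffel symbols (Γ^k_{ij} = Γ^k_{ji}):
Γ^r_{r r} = 2*r/(1 - r^2)
Γ^r_{θ θ} = (r^3 + r)/(r^2 - 1)
Γ^θ_{r θ} = (-r^2 - 1)/(r^3 - r)
R^θ_{r θ r} = ∂_θ Γ^θ_{r r} - ∂_r Γ^θ_{r θ} + Γ^θ_{θ m} Γ^m_{r r} - Γ^θ_{r m} Γ^m_{r θ}
  = (0) - ((r^4 + 4*r^2 - 1)/(r^3 - r)^2) + (2*(r^2 + 1)/(r^2 - 1)^2) - ((r^2 + 1)^2/(r^3 - r)^2) = -4/(r^2 - 1)^2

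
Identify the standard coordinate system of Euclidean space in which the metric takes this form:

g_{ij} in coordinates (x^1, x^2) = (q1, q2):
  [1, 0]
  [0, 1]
All components are constant and the metric is the identity, i.e. orthonormal rectilinear coordinates.
Cartesian (2D) coordinates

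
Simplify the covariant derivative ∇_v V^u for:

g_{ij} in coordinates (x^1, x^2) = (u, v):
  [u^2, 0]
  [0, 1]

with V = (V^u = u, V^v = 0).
Non-zero Christoffel symbols:
Γ^u_{u u} = 1/u
∇_v V^u = ∂_v V^u + Γ^u_{v j} V^j
  = (0) + (0)(u) + (0)(0)
  = 0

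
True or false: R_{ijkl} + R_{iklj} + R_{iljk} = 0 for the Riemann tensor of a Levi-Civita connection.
This is the first (algebraic) Bianchi identity.
True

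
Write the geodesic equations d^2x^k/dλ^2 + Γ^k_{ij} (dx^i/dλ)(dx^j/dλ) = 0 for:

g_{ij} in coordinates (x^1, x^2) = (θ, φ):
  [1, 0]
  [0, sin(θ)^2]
Geodesic equation: d^2x^k/dλ^2 + Γ^k_{ij} (dx^i/dλ)(dx^j/dλ) = 0.
Non-zero Christoffel symbols:
Γ^θ_{φ φ} = -sin(2*θ)/2
Γ^φ_{θ φ} = 1/tan(θ)
Substituting (the symmetric pair Γ^k_{ij}, Γ^k_{ji} combines into a factor 2):
d^2θ/dλ^2 - (sin(2*θ)/2) (dφ/dλ)^2 = 0
d^2φ/dλ^2 + (2/tan(θ)) (dθ/dλ)(dφ/dλ) = 0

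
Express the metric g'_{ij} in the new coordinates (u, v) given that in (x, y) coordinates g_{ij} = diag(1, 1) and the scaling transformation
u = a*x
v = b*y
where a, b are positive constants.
Invert the transformation: x = u/a, y = v/b
g'_{ij} = (∂x^k/∂x'^i)(∂x^l/∂x'^j) g_{kl}; with g_{kl} = δ_{kl} this is Σ_k (∂x^k/∂x'^i)(∂x^k/∂x'^j).
Jacobian: ∂x/∂u = 1/a, ∂x/∂v = 0, ∂y/∂u = 0, ∂y/∂v = 1/b
g'_{uu} = (1/a)(1/a) + (0)(0) = 1/a^2
g'_{uv} = (1/a)(0) + (0)(1/b) = 0
g'_{vv} = (0)(0) + (1/b)(1/b) = 1/b^2
g'_{ij} = diag(1/a^2, 1/b^2)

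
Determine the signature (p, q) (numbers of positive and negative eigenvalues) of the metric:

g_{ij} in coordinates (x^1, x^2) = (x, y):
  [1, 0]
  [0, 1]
The metric is diagonal, so its eigenvalues are the diagonal entries: 1, 1 (at a generic point, where coordinate-dependent entries are positive).
2 positive, 0 negative.
(2, 0) - Riemannian (positive definite)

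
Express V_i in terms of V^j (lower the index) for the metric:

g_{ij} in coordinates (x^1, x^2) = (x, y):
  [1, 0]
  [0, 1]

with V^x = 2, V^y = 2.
V_i = g_{ij} V^j:
V_x = (1)(2) + (0)(2) = 2
V_y = (0)(2) + (1)(2) = 2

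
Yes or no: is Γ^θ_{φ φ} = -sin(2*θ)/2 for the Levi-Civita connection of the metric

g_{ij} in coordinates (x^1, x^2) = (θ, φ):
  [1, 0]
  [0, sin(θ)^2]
Γ^θ_{φ φ} = (1/2) g^{θθ} (∂_φ g_{θφ} + ∂_φ g_{θφ} - ∂_θ g_{φφ}) = (1/2)(1)((0) + (0) - (sin(2*θ))) = -sin(2*θ)/2
This equals the proposed value -sin(2*θ)/2.
Yes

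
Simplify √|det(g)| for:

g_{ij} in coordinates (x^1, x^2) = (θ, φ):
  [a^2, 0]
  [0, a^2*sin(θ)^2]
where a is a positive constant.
det(g) = a^4*sin(θ)^2
√|det(g)| = a^2*sin(θ) (taking 0 < θ < π so that |sin(θ)| = sin(θ))
Volume element: dV = a^2*sin(θ) dθ dφ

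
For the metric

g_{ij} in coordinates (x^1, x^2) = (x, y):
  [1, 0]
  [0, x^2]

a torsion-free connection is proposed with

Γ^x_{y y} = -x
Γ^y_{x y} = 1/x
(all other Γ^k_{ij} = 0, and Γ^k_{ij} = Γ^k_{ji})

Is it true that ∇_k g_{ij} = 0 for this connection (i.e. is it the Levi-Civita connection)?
Using ∇_k g_{ij} = ∂_k g_{ij} - Γ^m_{ki} g_{mj} - Γ^m_{kj} g_{im}:
e.g. ∇_x g_{yy} = (2*x) - (x) - (x) = 0
Every component ∇_k g_{ij} vanishes: the connection is metric compatible.
Yes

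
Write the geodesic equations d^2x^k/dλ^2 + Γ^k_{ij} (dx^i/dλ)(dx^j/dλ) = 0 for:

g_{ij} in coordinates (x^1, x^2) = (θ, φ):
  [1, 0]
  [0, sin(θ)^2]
Geodesic equation: d^2x^k/dλ^2 + Γ^k_{ij} (dx^i/dλ)(dx^j/dλ) = 0.
Non-zero Christoffel symbols:
Γ^θ_{φ φ} = -sin(2*θ)/2
Γ^φ_{θ φ} = 1/tan(θ)
Substituting (the symmetric pair Γ^k_{ij}, Γ^k_{ji} combines into a factor 2):
d^2θ/dλ^2 - (sin(2*θ)/2) (dφ/dλ)^2 = 0
d^2φ/dλ^2 + (2/tan(θ)) (dθ/dλ)(dφ/dλ) = 0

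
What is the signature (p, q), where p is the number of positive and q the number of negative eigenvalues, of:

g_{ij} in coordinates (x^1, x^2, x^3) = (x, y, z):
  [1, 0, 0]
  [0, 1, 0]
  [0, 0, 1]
The metric is diagonal, so its eigenvalues are the diagonal entries: 1, 1, 1 (at a generic point, where coordinate-dependent entries are positive).
3 positive, 0 negative.
(3, 0) - Riemannian (positive definite)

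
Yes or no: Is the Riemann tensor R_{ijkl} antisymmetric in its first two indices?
R_{ijkl} = -R_{jikl} (follows from metric compatibility).
Yes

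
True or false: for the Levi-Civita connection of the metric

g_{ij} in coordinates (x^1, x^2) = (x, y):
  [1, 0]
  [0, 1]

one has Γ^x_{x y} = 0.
Γ^x_{x y} = (1/2) g^{xx} (∂_x g_{xy} + ∂_y g_{xx} - ∂_x g_{xy}) = (1/2)(1)((0) + (0) - (0)) = 0
This equals the proposed value 0.
True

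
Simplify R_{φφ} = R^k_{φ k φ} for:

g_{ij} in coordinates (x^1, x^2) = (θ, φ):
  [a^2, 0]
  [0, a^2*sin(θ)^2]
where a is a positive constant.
Non-zero Christoffel symbols (Γ^k_{ij} = Γ^k_{ji}):
Γ^θ_{φ φ} = -sin(2*θ)/2
Γ^φ_{θ φ} = 1/tan(θ)
R^θ_{φ θ φ} = ∂_θ Γ^θ_{φ φ} - ∂_φ Γ^θ_{φ θ} + Γ^θ_{θ m} Γ^m_{φ φ} - Γ^θ_{φ m} Γ^m_{φ θ}
  = (-cos(2*θ)) - (0) + (0) - (-cos(θ)^2) = sin(θ)^2
R^φ_{φ φ φ} = 0 (a repeated index in an antisymmetric pair)
R_{φφ} = R^θ_{φ θ φ} + R^φ_{φ φ φ} = (sin(θ)^2) + (0) = sin(θ)^2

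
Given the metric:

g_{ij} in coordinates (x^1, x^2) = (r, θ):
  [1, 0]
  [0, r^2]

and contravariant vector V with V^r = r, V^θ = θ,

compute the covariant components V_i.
V_i = g_{ij} V^j:
V_r = (1)(r) + (0)(θ) = r
V_θ = (0)(r) + (r^2)(θ) = r^2*θ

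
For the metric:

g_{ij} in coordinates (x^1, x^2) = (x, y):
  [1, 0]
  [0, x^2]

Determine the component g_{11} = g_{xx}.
With x^1 = x, x^2 = y, g_{11} = g_{xx} is the row-1, column-1 entry of the matrix.
g_{11} = 1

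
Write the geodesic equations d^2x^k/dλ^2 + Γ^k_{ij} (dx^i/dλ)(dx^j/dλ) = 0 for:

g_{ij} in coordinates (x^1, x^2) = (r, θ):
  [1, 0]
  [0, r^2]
Geodesic equation: d^2x^k/dλ^2 + Γ^k_{ij} (dx^i/dλ)(dx^j/dλ) = 0.
Non-zero Christoffel symbols:
Γ^r_{θ θ} = -r
Γ^θ_{r θ} = 1/r
Substituting (the symmetric pair Γ^k_{ij}, Γ^k_{ji} combines into a factor 2):
d^2r/dλ^2 - r (dθ/dλ)^2 = 0
d^2θ/dλ^2 + (2/r) (dr/dλ)(dθ/dλ) = 0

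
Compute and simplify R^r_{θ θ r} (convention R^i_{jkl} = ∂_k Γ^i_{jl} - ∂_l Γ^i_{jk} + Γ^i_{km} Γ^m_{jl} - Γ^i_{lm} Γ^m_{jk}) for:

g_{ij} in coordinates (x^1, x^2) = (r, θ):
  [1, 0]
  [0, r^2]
Non-zero Christoffel symbols (Γ^k_{ij} = Γ^k_{ji}):
Γ^r_{θ θ} = -r
Γ^θ_{r θ} = 1/r
R^r_{θ θ r} = ∂_θ Γ^r_{θ r} - ∂_r Γ^r_{θ θ} + Γ^r_{θ m} Γ^m_{θ r} - Γ^r_{r m} Γ^m_{θ θ}
  = (0) - (-1) + (-1) - (0) = 0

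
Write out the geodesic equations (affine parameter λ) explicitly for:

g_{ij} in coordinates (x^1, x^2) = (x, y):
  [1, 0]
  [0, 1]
Geodesic equation: d^2x^k/dλ^2 + Γ^k_{ij} (dx^i/dλ)(dx^j/dλ) = 0.
All Christoffel symbols vanish, so the geodesics are straight lines:
d^2x/dλ^2 = 0
d^2y/dλ^2 = 0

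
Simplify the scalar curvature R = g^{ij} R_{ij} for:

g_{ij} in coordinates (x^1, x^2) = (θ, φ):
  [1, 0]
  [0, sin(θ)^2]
Non-zero Christoffel symbols (Γ^k_{ij} = Γ^k_{ji}):
Γ^θ_{φ φ} = -sin(2*θ)/2
Γ^φ_{θ φ} = 1/tan(θ)
Ricci tensor (R_{ij} = R^k_{ikj}): R_{θθ} = 1, R_{θφ} = 0, R_{φφ} = sin(θ)^2
Inverse metric: g^{θθ} = 1, g^{φφ} = 1/sin(θ)^2
R = g^{ij} R_{ij} = (1)(1) + (1/sin(θ)^2)(sin(θ)^2) = 2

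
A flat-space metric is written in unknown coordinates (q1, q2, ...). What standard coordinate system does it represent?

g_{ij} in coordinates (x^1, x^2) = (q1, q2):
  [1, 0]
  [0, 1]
All components are constant and the metric is the identity, i.e. orthonormal rectilinear coordinates.
Cartesian (2D) coordinates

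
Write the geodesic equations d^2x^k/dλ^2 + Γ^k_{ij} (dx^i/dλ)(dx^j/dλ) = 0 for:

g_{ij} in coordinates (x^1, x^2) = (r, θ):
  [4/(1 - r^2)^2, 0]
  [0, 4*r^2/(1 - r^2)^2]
Geodesic equation: d^2x^k/dλ^2 + Γ^k_{ij} (dx^i/dλ)(dx^j/dλ) = 0.
Non-zero Christoffel symbols:
Γ^r_{r r} = 2*r/(1 - r^2)
Γ^r_{θ θ} = (r^3 + r)/(r^2 - 1)
Γ^θ_{r θ} = (-r^2 - 1)/(r^3 - r)
Substituting (the symmetric pair Γ^k_{ij}, Γ^k_{ji} combines into a factor 2):
d^2r/dλ^2 + (2*r/(1 - r^2)) (dr/dλ)^2 + ((r^3 + r)/(r^2 - 1)) (dθ/dλ)^2 = 0
d^2θ/dλ^2 + ((-2*r^2 - 2)/(r^3 - r)) (dr/dλ)(dθ/dλ) = 0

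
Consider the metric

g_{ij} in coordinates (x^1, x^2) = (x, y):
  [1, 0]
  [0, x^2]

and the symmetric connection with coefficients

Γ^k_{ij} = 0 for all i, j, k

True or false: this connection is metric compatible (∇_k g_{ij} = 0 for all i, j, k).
Using ∇_k g_{ij} = ∂_k g_{ij} - Γ^m_{ki} g_{mj} - Γ^m_{kj} g_{im}:
∇_x g_{yy} = (2*x) - (0) - (0) = 2*x ≠ 0
So the connection is not metric compatible (it is not the Levi-Civita connection).
False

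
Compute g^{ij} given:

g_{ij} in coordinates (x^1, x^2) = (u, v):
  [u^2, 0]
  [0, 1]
The metric is diagonal, so g^{ij} is diagonal with entries 1/g_{ii}: diag(1/(u^2), 1).
g^{ij}:
  [1/u^2, 0]
  [0, 1]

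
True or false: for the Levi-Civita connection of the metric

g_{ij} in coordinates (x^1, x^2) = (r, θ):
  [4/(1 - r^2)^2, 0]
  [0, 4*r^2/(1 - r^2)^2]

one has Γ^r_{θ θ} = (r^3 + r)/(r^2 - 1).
Γ^r_{θ θ} = (1/2) g^{rr} (∂_θ g_{rθ} + ∂_θ g_{rθ} - ∂_r g_{θθ}) = (1/2)((1 - r^2)^2/4)((0) + (0) - (-8*(r^3 + r)/(r^2 - 1)^3)) = (r^3 + r)/(r^2 - 1)
This equals the proposed value (r^3 + r)/(r^2 - 1).
True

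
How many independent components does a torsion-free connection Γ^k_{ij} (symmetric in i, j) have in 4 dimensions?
Γ^k_{ij} has n choices for the upper index and n(n+1)/2 independent symmetric lower index pairs.
Total = 4 × 4×5/2 = 4 × 10 = 40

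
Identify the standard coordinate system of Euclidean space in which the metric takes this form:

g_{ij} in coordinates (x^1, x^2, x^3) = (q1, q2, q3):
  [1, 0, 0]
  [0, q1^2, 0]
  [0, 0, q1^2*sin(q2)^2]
The line element ds^2 = dq1^2 + q1^2 dq2^2 + q1^2 sin(q2)^2 dq3^2 is dr^2 + r^2 dθ^2 + r^2 sin(θ)^2 dφ^2 with q1 = r, q2 = θ, q3 = φ.
spherical coordinates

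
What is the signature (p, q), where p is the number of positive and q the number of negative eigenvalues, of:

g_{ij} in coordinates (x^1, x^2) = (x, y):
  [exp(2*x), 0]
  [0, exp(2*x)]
The metric is diagonal, so its eigenvalues are the diagonal entries: exp(2*x), exp(2*x) (at a generic point, where coordinate-dependent entries are positive).
2 positive, 0 negative.
(2, 0) - Riemannian (positive definite)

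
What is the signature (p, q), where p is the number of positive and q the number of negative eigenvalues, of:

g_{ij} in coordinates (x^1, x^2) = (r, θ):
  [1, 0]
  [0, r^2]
The metric is diagonal, so its eigenvalues are the diagonal entries: 1, r^2 (at a generic point, where coordinate-dependent entries are positive).
2 positive, 0 negative.
(2, 0) - Riemannian (positive definite)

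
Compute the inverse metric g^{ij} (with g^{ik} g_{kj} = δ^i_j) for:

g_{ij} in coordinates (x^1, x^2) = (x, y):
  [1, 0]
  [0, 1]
The metric is diagonal, so g^{ij} is diagonal with entries 1/g_{ii}: diag(1, 1).
g^{ij}:
  [1, 0]
  [0, 1]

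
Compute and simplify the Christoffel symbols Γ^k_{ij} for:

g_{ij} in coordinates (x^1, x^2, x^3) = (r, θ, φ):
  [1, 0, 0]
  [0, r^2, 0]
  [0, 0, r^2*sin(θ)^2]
Using Γ^k_{ij} = (1/2) g^{km} (∂_i g_{mj} + ∂_j g_{mi} - ∂_m g_{ij}); the metric is diagonal, so only the m = k term contributes.
Non-zero symbols (using the symmetry Γ^k_{ij} = Γ^k_{ji}):
Γ^r_{θ θ} = (1/2) g^{rr} (∂_θ g_{rθ} + ∂_θ g_{rθ} - ∂_r g_{θθ}) = (1/2)(1)((0) + (0) - (2*r)) = -r
Γ^r_{φ φ} = (1/2) g^{rr} (∂_φ g_{rφ} + ∂_φ g_{rφ} - ∂_r g_{φφ}) = (1/2)(1)((0) + (0) - (2*r*sin(θ)^2)) = -r*sin(θ)^2
Γ^θ_{r θ} = (1/2) g^{θθ} (∂_r g_{θθ} + ∂_θ g_{θr} - ∂_θ g_{rθ}) = (1/2)(1/r^2)((2*r) + (0) - (0)) = 1/r
Γ^θ_{φ φ} = (1/2) g^{θθ} (∂_φ g_{θφ} + ∂_φ g_{θφ} - ∂_θ g_{φφ}) = (1/2)(1/r^2)((0) + (0) - (r^2*sin(2*θ))) = -sin(2*θ)/2
Γ^φ_{r φ} = (1/2) g^{φφ} (∂_r g_{φφ} + ∂_φ g_{φr} - ∂_φ g_{rφ}) = (1/2)(1/(r^2*sin(θ)^2))((2*r*sin(θ)^2) + (0) - (0)) = 1/r
Γ^φ_{θ φ} = (1/2) g^{φφ} (∂_θ g_{φφ} + ∂_φ g_{φθ} - ∂_φ g_{θφ}) = (1/2)(1/(r^2*sin(θ)^2))((r^2*sin(2*θ)) + (0) - (0)) = 1/tan(θ)
All other Christoffel symbols are zero.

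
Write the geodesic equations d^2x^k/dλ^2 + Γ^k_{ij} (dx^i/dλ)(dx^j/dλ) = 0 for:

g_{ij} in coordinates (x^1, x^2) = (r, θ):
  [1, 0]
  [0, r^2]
Geodesic equation: d^2x^k/dλ^2 + Γ^k_{ij} (dx^i/dλ)(dx^j/dλ) = 0.
Non-zero Christoffel symbols:
Γ^r_{θ θ} = -r
Γ^θ_{r θ} = 1/r
Substituting (the symmetric pair Γ^k_{ij}, Γ^k_{ji} combines into a factor 2):
d^2r/dλ^2 - r (dθ/dλ)^2 = 0
d^2θ/dλ^2 + (2/r) (dr/dλ)(dθ/dλ) = 0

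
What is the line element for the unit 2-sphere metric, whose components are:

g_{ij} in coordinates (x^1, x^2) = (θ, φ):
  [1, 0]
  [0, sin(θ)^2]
ds^2 = g_{ij} dx^i dx^j; only the non-zero components contribute.
ds^2 = dθ^2 + sin(θ)^2 dφ^2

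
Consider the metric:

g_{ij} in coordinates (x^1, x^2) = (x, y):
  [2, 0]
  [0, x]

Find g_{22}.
With x^1 = x, x^2 = y, g_{22} = g_{yy} is the row-2, column-2 entry of the matrix.
g_{22} = x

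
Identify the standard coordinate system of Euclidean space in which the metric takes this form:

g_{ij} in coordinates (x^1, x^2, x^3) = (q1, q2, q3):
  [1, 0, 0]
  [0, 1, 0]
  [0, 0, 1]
All components are constant and the metric is the identity, i.e. orthonormal rectilinear coordinates.
Cartesian (3D) coordinates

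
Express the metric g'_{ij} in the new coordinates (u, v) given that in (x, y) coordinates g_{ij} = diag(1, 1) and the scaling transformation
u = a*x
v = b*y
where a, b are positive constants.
Invert the transformation: x = u/a, y = v/b
g'_{ij} = (∂x^k/∂x'^i)(∂x^l/∂x'^j) g_{kl}; with g_{kl} = δ_{kl} this is Σ_k (∂x^k/∂x'^i)(∂x^k/∂x'^j).
Jacobian: ∂x/∂u = 1/a, ∂x/∂v = 0, ∂y/∂u = 0, ∂y/∂v = 1/b
g'_{uu} = (1/a)(1/a) + (0)(0) = 1/a^2
g'_{uv} = (1/a)(0) + (0)(1/b) = 0
g'_{vv} = (0)(0) + (1/b)(1/b) = 1/b^2
g'_{ij} = diag(1/a^2, 1/b^2)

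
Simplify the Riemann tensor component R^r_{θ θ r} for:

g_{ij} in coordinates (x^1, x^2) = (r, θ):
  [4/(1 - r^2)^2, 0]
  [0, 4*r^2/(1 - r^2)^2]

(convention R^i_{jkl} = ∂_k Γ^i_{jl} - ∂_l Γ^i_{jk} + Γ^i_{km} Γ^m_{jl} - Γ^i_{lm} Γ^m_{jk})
Non-zero Christoffel symbols (Γ^k_{ij} = Γ^k_{ji}):
Γ^r_{r r} = 2*r/(1 - r^2)
Γ^r_{θ θ} = (r^3 + r)/(r^2 - 1)
Γ^θ_{r θ} = (-r^2 - 1)/(r^3 - r)
R^r_{θ θ r} = ∂_θ Γ^r_{θ r} - ∂_r Γ^r_{θ θ} + Γ^r_{θ m} Γ^m_{θ r} - Γ^r_{r m} Γ^m_{θ θ}
  = (0) - ((r^4 - 4*r^2 - 1)/(r^2 - 1)^2) + (-(r^2 + 1)^2/(r^2 - 1)^2) - (-2*r^2*(r^2 + 1)/(r^2 - 1)^2) = 4*r^2/(r^2 - 1)^2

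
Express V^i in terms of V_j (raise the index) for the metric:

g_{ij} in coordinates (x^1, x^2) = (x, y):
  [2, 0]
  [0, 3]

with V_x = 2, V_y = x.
Inverse metric (diagonal): g^{xx} = 1/2, g^{yy} = 1/3
V^i = g^{ij} V_j:
V^x = (1/2)(2) + (0)(x) = 1
V^y = (0)(2) + (1/3)(x) = x/3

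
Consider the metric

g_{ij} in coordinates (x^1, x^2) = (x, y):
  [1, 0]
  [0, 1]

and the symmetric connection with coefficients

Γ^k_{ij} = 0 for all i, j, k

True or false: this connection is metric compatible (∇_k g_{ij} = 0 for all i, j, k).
Using ∇_k g_{ij} = ∂_k g_{ij} - Γ^m_{ki} g_{mj} - Γ^m_{kj} g_{im}:
e.g. ∇_x g_{xy} = (0) - (0) - (0) = 0
Every component ∇_k g_{ij} vanishes: the connection is metric compatible.
True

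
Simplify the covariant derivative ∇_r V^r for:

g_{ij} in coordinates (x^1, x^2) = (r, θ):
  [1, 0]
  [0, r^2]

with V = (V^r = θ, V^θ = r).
Non-zero Christoffel symbols:
Γ^r_{θ θ} = -r
Γ^θ_{r θ} = 1/r
∇_r V^r = ∂_r V^r + Γ^r_{r j} V^j
  = (0) + (0)(θ) + (0)(r)
  = 0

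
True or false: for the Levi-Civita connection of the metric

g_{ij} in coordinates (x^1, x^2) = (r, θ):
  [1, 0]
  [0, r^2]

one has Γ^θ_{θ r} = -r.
Γ^θ_{θ r} = (1/2) g^{θθ} (∂_θ g_{θr} + ∂_r g_{θθ} - ∂_θ g_{θr}) = (1/2)(1/r^2)((0) + (2*r) - (0)) = 1/r
This differs from the proposed value -r.
False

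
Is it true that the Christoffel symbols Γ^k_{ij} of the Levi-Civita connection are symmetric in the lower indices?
The Levi-Civita connection is torsion-free, which is exactly Γ^k_{ij} = Γ^k_{ji}.
Yes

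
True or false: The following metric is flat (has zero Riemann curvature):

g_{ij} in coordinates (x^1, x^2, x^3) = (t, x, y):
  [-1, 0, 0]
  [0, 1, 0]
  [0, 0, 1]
All metric components are constant, so every Christoffel symbol vanishes and R^i_{jkl} = 0.
True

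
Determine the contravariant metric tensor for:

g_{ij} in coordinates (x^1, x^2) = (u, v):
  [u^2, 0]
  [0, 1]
The metric is diagonal, so g^{ij} is diagonal with entries 1/g_{ii}: diag(1/(u^2), 1).
g^{ij}:
  [1/u^2, 0]
  [0, 1]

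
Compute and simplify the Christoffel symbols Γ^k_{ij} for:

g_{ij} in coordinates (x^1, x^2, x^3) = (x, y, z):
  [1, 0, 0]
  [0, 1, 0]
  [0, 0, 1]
Using Γ^k_{ij} = (1/2) g^{km} (∂_i g_{mj} + ∂_j g_{mi} - ∂_m g_{ij}); the metric is diagonal, so only the m = k term contributes.
Every metric component is constant, so all ∂_m g_{ij} = 0 and every Christoffel symbol vanishes.
All Christoffel symbols are zero.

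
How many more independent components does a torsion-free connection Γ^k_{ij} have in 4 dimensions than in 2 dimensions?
Independent components in n dimensions: n × n(n+1)/2 = n^2(n+1)/2.
4D: 4 × 10 = 40
2D: 2 × 3 = 6
Difference = 40 - 6 = 34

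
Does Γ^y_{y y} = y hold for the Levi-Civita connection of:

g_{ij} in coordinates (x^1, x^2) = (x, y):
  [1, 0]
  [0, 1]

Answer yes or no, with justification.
Γ^y_{y y} = (1/2) g^{yy} (∂_y g_{yy} + ∂_y g_{yy} - ∂_y g_{yy}) = (1/2)(1)((0) + (0) - (0)) = 0
This differs from the proposed value y.
No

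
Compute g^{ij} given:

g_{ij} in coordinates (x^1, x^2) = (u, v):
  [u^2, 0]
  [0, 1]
The metric is diagonal, so g^{ij} is diagonal with entries 1/g_{ii}: diag(1/(u^2), 1).
g^{ij}:
  [1/u^2, 0]
  [0, 1]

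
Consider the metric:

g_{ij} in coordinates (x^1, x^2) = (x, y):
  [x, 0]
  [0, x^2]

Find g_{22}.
With x^1 = x, x^2 = y, g_{22} = g_{yy} is the row-2, column-2 entry of the matrix.
g_{22} = x^2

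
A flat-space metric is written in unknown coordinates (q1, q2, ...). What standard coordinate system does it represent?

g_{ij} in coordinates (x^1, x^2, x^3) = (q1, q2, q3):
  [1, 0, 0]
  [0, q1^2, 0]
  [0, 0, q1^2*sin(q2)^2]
The line element ds^2 = dq1^2 + q1^2 dq2^2 + q1^2 sin(q2)^2 dq3^2 is dr^2 + r^2 dθ^2 + r^2 sin(θ)^2 dφ^2 with q1 = r, q2 = θ, q3 = φ.
spherical coordinates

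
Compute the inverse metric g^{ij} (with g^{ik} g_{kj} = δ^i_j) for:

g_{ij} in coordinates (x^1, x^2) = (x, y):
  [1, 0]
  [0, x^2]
The metric is diagonal, so g^{ij} is diagonal with entries 1/g_{ii}: diag(1, 1/(x^2)).
g^{ij}:
  [1, 0]
  [0, 1/x^2]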